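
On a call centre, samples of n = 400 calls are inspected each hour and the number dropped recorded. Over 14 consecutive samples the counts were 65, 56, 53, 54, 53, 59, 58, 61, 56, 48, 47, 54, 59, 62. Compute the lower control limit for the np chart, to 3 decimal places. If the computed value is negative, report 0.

p̄ = Σdᵢ / (k·n) = 785 / (14 × 400) = 0.14018
LCL = np̄ − 3·√(np̄(1−p̄)) = 56.0714 − 3 × 6.9434 = 35.2411

35.241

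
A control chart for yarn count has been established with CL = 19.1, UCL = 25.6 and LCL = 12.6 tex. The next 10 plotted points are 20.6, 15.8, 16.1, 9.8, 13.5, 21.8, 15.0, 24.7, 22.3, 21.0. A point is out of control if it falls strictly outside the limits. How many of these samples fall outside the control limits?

Compare each point to [12.6, 25.6]: sample 4 = 9.8 < LCL.

1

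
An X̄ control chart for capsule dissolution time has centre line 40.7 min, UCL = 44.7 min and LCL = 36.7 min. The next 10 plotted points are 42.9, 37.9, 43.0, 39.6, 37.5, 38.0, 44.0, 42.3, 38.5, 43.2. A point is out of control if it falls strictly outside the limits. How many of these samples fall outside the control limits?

All 10 points lie within [36.7, 44.7].

0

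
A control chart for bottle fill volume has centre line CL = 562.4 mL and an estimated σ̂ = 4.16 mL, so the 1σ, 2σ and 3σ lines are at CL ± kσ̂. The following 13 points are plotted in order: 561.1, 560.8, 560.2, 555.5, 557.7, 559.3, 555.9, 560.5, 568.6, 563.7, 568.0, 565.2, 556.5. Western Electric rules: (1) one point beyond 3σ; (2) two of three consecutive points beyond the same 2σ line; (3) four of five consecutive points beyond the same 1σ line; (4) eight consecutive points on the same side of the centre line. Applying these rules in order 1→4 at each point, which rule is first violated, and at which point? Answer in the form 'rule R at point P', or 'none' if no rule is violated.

Zone of each point (C = within 1σ̂, B = 1σ̂–2σ̂, A = 2σ̂–3σ̂, * = beyond 3σ̂; sign = side of CL): 1:-C, 2:-C, 3:-C, 4:-B, 5:-B, 6:-C, 7:-B, 8:-C, 9:+B, 10:+C, 11:+B, 12:+C, 13:-B
Rule 4 (eight consecutive points on the same side of the centre line) is satisfied at point 8.

rule 4 at point 8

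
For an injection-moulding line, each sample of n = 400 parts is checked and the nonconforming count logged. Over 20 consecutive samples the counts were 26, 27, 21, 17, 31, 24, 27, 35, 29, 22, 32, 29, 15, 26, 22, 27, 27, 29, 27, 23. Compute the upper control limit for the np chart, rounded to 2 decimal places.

40.54

p̄ = Σdᵢ / (k·n) = 516 / (20 × 400) = 0.06450
UCL = np̄ + 3·√(np̄(1−p̄)) = 25.8000 + 3 × √(25.8000×0.93550) = 25.8000 + 3 × 4.9128 = 40.5385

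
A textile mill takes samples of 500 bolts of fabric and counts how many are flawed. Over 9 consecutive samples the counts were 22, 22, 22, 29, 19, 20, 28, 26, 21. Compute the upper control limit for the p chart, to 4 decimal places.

0.0747

p̄ = Σdᵢ / (k·n) = 209 / (9 × 500) = 0.04644
UCL = p̄ + 3·√(p̄(1−p̄)/n) = 0.04644 + 3 × √(0.04644×0.95356/500) = 0.04644 + 3 × 0.00941 = 0.07468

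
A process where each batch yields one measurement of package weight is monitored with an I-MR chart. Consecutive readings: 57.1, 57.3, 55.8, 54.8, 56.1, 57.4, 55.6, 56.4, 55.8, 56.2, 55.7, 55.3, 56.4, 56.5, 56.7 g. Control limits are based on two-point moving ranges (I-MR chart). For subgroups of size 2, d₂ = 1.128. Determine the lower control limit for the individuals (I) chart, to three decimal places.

X̄ = (57.1 + 57.3 + 55.8 + 54.8 + 56.1 + 57.4 + 55.6 + 56.4 + 55.8 + 56.2 + 55.7 + 55.3 + 56.4 + 56.5 + 56.7) / 15 = 56.2067
Moving ranges: 0.2, 1.5, 1.0, 1.3, 1.3, 1.8, 0.8, 0.6, 0.4, 0.5, 0.4, 1.1, 0.1, 0.2; M̄R̄ = 11.2000 / 14 = 0.8000
LCL = X̄ − 3·M̄R̄/d₂ = 56.2067 − 3 × 0.8000 / 1.128 = 54.0790

54.079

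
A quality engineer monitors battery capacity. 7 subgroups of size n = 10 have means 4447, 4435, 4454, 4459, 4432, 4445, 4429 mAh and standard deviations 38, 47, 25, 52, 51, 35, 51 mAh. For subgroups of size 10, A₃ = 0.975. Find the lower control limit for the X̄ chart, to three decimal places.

X̄̄ = (4447 + 4435 + 4454 + 4459 + 4432 + 4445 + 4429) / 7 = 4443.0000
s̄ = (38 + 47 + 25 + 52 + 51 + 35 + 51) / 7 = 42.7143
LCL = X̄̄ − A₃·s̄ = 4443.0000 − 0.975 × 42.7143 = 4401.3536

4401.354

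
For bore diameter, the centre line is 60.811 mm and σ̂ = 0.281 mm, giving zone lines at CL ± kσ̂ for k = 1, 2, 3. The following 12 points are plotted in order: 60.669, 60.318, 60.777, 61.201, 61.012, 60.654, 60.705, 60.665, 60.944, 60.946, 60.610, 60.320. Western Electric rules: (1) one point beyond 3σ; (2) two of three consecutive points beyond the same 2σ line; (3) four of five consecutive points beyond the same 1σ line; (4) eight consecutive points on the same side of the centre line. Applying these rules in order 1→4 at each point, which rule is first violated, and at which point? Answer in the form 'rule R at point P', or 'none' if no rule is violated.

none

Zone of each point (C = within 1σ̂, B = 1σ̂–2σ̂, A = 2σ̂–3σ̂, * = beyond 3σ̂; sign = side of CL): 1:-C, 2:-B, 3:-C, 4:+B, 5:+C, 6:-C, 7:-C, 8:-C, 9:+C, 10:+C, 11:-C, 12:-B
No rule fires across all 12 points.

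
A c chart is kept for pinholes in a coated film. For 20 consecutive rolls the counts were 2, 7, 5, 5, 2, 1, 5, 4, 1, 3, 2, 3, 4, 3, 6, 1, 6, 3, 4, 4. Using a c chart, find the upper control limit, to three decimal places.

c̄ = (2 + 7 + 5 + 5 + 2 + 1 + 5 + 4 + 1 + 3 + 2 + 3 + 4 + 3 + 6 + 1 + 6 + 3 + 4 + 4) / 20 = 71 / 20 = 3.5500
UCL = c̄ + 3√c̄ = 3.5500 + 3 × √3.5500 = 3.5500 + 3 × 1.8841 = 9.2024

9.202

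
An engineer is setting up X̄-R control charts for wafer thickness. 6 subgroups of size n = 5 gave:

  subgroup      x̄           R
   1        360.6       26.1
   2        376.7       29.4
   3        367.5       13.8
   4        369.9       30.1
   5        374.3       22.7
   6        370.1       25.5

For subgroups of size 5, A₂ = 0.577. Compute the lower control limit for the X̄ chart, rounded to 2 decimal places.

355.66

X̄̄ = (360.6 + 376.7 + 367.5 + 369.9 + 374.3 + 370.1) / 6 = 2219.1000 / 6 = 369.8500
R̄ = (26.1 + 29.4 + 13.8 + 30.1 + 22.7 + 25.5) / 6 = 147.6000 / 6 = 24.6000
LCL = X̄̄ − A₂·R̄ = 369.8500 − 0.577 × 24.6000 = 355.6558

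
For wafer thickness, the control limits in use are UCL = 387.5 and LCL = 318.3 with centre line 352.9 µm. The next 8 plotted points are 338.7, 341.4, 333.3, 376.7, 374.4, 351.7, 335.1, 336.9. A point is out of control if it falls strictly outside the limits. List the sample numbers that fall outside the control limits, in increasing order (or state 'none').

none

All 8 points lie within [318.3, 387.5].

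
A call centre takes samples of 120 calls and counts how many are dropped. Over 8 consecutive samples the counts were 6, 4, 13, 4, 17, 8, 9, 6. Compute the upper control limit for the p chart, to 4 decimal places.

0.1396

p̄ = Σdᵢ / (k·n) = 67 / (8 × 120) = 0.06979
UCL = p̄ + 3·√(p̄(1−p̄)/n) = 0.06979 + 3 × √(0.06979×0.93021/120) = 0.06979 + 3 × 0.02326 = 0.13957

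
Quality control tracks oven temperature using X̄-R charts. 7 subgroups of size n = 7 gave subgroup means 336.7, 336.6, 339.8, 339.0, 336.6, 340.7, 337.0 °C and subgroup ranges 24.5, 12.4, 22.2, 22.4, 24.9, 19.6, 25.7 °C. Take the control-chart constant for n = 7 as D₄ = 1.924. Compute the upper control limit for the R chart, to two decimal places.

R̄ = (24.5 + 12.4 + 22.2 + 22.4 + 24.9 + 19.6 + 25.7) / 7 = 151.7000 / 7 = 21.6714
UCL_R = D₄·R̄ = 1.924 × 21.6714 = 41.6958

41.70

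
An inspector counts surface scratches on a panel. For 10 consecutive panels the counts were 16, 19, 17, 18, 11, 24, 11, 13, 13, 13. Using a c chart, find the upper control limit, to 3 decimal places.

27.311

c̄ = (16 + 19 + 17 + 18 + 11 + 24 + 11 + 13 + 13 + 13) / 10 = 155 / 10 = 15.5000
UCL = c̄ + 3√c̄ = 15.5000 + 3 × √15.5000 = 15.5000 + 3 × 3.9370 = 27.3110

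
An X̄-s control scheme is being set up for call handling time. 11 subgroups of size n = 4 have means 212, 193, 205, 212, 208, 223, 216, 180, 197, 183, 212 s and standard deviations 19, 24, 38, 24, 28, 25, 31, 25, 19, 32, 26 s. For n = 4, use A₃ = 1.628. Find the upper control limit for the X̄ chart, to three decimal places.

246.795

X̄̄ = (212 + 193 + 205 + 212 + 208 + 223 + 216 + 180 + 197 + 183 + 212) / 11 = 203.7273
s̄ = (19 + 24 + 38 + 24 + 28 + 25 + 31 + 25 + 19 + 32 + 26) / 11 = 26.4545
UCL = X̄̄ + A₃·s̄ = 203.7273 + 1.628 × 26.4545 = 246.7953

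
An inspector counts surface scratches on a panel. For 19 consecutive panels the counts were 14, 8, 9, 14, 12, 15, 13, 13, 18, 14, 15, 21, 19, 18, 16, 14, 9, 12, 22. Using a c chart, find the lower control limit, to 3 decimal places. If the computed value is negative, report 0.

3.092

c̄ = (14 + 8 + 9 + 14 + 12 + 15 + 13 + 13 + 18 + 14 + 15 + 21 + 19 + 18 + 16 + 14 + 9 + 12 + 22) / 19 = 276 / 19 = 14.5263
LCL = c̄ − 3√c̄ = 14.5263 − 3 × 3.8113 = 3.0923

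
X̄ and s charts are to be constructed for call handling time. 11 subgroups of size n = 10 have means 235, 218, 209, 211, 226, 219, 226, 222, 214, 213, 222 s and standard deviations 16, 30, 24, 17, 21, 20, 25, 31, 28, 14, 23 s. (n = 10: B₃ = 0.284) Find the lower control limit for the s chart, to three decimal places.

s̄ = (16 + 30 + 24 + 17 + 21 + 20 + 25 + 31 + 28 + 14 + 23) / 11 = 22.6364
LCL_s = B₃·s̄ = 0.284 × 22.6364 = 6.4287

6.429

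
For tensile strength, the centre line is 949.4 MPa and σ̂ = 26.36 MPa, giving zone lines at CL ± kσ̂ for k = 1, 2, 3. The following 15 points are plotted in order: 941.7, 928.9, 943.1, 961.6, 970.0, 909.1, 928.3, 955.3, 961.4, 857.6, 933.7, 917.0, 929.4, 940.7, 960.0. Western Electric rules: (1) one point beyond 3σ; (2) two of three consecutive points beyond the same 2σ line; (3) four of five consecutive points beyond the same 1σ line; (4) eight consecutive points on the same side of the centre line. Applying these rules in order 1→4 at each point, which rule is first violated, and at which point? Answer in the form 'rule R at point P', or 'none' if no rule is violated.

rule 1 at point 10

Zone of each point (C = within 1σ̂, B = 1σ̂–2σ̂, A = 2σ̂–3σ̂, * = beyond 3σ̂; sign = side of CL): 1:-C, 2:-C, 3:-C, 4:+C, 5:+C, 6:-B, 7:-C, 8:+C, 9:+C, 10:-*, 11:-C, 12:-B, 13:-C, 14:-C, 15:+C
Rule 1 (one point beyond the 3σ limits) is satisfied at point 10.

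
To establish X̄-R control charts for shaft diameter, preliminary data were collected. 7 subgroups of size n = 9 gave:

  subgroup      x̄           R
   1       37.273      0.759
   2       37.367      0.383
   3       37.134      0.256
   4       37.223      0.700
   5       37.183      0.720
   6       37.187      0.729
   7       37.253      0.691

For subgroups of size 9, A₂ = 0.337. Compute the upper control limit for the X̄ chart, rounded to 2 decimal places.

37.44

X̄̄ = (37.273 + 37.367 + 37.134 + 37.223 + 37.183 + 37.187 + 37.253) / 7 = 260.6200 / 7 = 37.2314
R̄ = (0.759 + 0.383 + 0.256 + 0.700 + 0.720 + 0.729 + 0.691) / 7 = 4.2380 / 7 = 0.6054
UCL = X̄̄ + A₂·R̄ = 37.2314 + 0.337 × 0.6054 = 37.4355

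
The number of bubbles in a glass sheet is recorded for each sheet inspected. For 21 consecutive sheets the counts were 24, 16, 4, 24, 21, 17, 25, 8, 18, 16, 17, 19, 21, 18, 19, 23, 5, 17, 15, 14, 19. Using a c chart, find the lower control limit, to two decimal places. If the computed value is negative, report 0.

c̄ = (24 + 16 + 4 + 24 + 21 + 17 + 25 + 8 + 18 + 16 + 17 + 19 + 21 + 18 + 19 + 23 + 5 + 17 + 15 + 14 + 19) / 21 = 360 / 21 = 17.1429
LCL = c̄ − 3√c̄ = 17.1429 − 3 × 4.1404 = 4.7217

4.72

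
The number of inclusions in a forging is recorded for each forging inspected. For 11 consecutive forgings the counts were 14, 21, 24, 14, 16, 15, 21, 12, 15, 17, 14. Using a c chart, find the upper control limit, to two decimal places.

28.87

c̄ = (14 + 21 + 24 + 14 + 16 + 15 + 21 + 12 + 15 + 17 + 14) / 11 = 183 / 11 = 16.6364
UCL = c̄ + 3√c̄ = 16.6364 + 3 × √16.6364 = 16.6364 + 3 × 4.0788 = 28.8727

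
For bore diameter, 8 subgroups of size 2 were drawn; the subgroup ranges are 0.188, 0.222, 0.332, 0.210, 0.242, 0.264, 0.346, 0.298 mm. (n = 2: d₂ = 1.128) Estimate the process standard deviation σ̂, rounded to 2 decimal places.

0.23

R̄ = (0.188 + 0.222 + 0.332 + 0.210 + 0.242 + 0.264 + 0.346 + 0.298) / 8 = 0.2627
σ̂ = R̄ / d₂ = 0.2627 / 1.128 = 0.2329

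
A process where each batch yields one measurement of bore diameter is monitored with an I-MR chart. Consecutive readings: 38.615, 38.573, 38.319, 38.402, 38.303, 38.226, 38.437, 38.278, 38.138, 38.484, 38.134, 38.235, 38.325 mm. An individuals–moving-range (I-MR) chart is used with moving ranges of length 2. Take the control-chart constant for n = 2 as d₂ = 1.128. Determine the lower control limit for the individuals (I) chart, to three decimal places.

37.911

X̄ = (38.615 + 38.573 + 38.319 + 38.402 + 38.303 + 38.226 + 38.437 + 38.278 + 38.138 + 38.484 + 38.134 + 38.235 + 38.325) / 13 = 38.3438
Moving ranges: 0.042, 0.254, 0.083, 0.099, 0.077, 0.211, 0.159, 0.140, 0.346, 0.350, 0.101, 0.090; M̄R̄ = 1.9520 / 12 = 0.1627
LCL = X̄ − 3·M̄R̄/d₂ = 38.3438 − 3 × 0.1627 / 1.128 = 37.9111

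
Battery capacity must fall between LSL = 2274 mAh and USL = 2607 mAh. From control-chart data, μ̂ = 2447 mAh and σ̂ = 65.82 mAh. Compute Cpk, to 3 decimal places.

0.810

Cpu = (USL − μ̂) / (3σ̂) = (2607 − 2447) / (3 × 65.82) = 0.8103; Cpl = (μ̂ − LSL) / (3σ̂) = (2447 − 2274) / (3 × 65.82) = 0.8761; Cpk = min(Cpu, Cpl) = 0.8103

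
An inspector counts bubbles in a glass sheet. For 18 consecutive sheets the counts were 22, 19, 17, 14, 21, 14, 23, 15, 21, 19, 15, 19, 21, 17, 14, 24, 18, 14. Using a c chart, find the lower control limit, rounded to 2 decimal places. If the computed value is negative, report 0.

5.38

c̄ = (22 + 19 + 17 + 14 + 21 + 14 + 23 + 15 + 21 + 19 + 15 + 19 + 21 + 17 + 14 + 24 + 18 + 14) / 18 = 327 / 18 = 18.1667
LCL = c̄ − 3√c̄ = 18.1667 − 3 × 4.2622 = 5.3800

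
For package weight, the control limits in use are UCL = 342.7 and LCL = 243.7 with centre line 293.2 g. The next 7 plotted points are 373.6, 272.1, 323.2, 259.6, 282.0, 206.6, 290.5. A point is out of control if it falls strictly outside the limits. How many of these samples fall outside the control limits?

2

Compare each point to [243.7, 342.7]: sample 1 = 373.6 > UCL; sample 6 = 206.6 < LCL.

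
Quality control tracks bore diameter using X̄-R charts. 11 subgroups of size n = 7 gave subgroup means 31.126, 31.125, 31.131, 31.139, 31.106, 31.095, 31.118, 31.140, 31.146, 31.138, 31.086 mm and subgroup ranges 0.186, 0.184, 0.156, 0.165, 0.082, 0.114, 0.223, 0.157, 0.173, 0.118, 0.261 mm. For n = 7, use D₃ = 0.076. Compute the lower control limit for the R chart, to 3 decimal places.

0.013

R̄ = (0.186 + 0.184 + 0.156 + 0.165 + 0.082 + 0.114 + 0.223 + 0.157 + 0.173 + 0.118 + 0.261) / 11 = 1.8190 / 11 = 0.1654
LCL_R = D₃·R̄ = 0.076 × 0.1654 = 0.0126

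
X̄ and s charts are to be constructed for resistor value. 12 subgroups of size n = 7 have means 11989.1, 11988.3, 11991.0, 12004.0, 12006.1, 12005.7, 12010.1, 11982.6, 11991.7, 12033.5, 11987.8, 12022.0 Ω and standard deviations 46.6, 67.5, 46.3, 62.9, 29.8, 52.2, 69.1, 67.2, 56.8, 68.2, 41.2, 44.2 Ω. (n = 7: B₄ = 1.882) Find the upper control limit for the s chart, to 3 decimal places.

s̄ = (46.6 + 67.5 + 46.3 + 62.9 + 29.8 + 52.2 + 69.1 + 67.2 + 56.8 + 68.2 + 41.2 + 44.2) / 12 = 54.3333
UCL_s = B₄·s̄ = 1.882 × 54.3333 = 102.2553

102.255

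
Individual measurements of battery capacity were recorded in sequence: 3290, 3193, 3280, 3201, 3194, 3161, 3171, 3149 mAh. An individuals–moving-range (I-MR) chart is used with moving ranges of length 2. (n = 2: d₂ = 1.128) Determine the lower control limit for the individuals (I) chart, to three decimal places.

X̄ = (3290 + 3193 + 3280 + 3201 + 3194 + 3161 + 3171 + 3149) / 8 = 3204.8750
Moving ranges: 97, 87, 79, 7, 33, 10, 22; M̄R̄ = 335.0000 / 7 = 47.8571
LCL = X̄ − 3·M̄R̄/d₂ = 3204.8750 − 3 × 47.8571 / 1.128 = 3077.5954

3077.595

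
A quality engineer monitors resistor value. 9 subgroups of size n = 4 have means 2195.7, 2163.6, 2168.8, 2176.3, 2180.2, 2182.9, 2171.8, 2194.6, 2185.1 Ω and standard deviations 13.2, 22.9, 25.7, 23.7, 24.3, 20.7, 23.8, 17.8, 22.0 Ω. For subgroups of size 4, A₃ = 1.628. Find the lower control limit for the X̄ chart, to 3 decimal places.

2144.778

X̄̄ = (2195.7 + 2163.6 + 2168.8 + 2176.3 + 2180.2 + 2182.9 + 2171.8 + 2194.6 + 2185.1) / 9 = 2179.8889
s̄ = (13.2 + 22.9 + 25.7 + 23.7 + 24.3 + 20.7 + 23.8 + 17.8 + 22.0) / 9 = 21.5667
LCL = X̄̄ − A₃·s̄ = 2179.8889 − 1.628 × 21.5667 = 2144.7784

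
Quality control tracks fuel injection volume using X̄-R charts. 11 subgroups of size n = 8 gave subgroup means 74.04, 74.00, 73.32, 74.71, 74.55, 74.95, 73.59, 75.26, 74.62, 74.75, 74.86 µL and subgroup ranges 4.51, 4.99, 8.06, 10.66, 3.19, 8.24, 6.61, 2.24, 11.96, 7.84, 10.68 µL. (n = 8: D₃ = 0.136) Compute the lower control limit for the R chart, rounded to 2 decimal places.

0.98

R̄ = (4.51 + 4.99 + 8.06 + 10.66 + 3.19 + 8.24 + 6.61 + 2.24 + 11.96 + 7.84 + 10.68) / 11 = 78.9800 / 11 = 7.1800
LCL_R = D₃·R̄ = 0.136 × 7.1800 = 0.9765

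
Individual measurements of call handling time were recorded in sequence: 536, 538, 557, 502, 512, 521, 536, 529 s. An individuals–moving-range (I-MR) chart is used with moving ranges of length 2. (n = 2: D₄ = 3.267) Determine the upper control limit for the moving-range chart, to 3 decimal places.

54.606

Moving ranges: 2, 19, 55, 10, 9, 15, 7; M̄R̄ = 117.0000 / 7 = 16.7143
UCL_MR = D₄·M̄R̄ = 3.267 × 16.7143 = 54.6056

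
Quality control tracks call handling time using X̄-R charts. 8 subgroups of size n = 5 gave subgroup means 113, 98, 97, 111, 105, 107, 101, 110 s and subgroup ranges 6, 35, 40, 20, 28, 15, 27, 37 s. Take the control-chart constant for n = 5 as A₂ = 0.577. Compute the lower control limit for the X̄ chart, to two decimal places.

X̄̄ = (113 + 98 + 97 + 111 + 105 + 107 + 101 + 110) / 8 = 842.0000 / 8 = 105.2500
R̄ = (6 + 35 + 40 + 20 + 28 + 15 + 27 + 37) / 8 = 208.0000 / 8 = 26.0000
LCL = X̄̄ − A₂·R̄ = 105.2500 − 0.577 × 26.0000 = 90.2480

90.25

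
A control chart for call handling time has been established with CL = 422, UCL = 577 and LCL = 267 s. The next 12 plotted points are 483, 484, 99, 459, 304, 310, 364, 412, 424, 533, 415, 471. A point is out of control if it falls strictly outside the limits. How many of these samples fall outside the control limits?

Compare each point to [267, 577]: sample 3 = 99 < LCL.

1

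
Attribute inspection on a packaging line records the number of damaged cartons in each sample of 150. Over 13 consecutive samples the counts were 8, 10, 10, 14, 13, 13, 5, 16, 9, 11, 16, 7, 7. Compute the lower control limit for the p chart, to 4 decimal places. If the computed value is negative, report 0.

0.0083

p̄ = Σdᵢ / (k·n) = 139 / (13 × 150) = 0.07128
LCL = p̄ − 3·√(p̄(1−p̄)/n) = 0.07128 − 3 × 0.02101 = 0.00826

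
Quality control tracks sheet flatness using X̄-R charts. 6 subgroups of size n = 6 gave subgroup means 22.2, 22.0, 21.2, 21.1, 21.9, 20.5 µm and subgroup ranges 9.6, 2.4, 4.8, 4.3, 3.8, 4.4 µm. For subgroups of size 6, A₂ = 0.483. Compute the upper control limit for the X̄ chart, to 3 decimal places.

X̄̄ = (22.2 + 22.0 + 21.2 + 21.1 + 21.9 + 20.5) / 6 = 128.9000 / 6 = 21.4833
R̄ = (9.6 + 2.4 + 4.8 + 4.3 + 3.8 + 4.4) / 6 = 29.3000 / 6 = 4.8833
UCL = X̄̄ + A₂·R̄ = 21.4833 + 0.483 × 4.8833 = 23.8420

23.842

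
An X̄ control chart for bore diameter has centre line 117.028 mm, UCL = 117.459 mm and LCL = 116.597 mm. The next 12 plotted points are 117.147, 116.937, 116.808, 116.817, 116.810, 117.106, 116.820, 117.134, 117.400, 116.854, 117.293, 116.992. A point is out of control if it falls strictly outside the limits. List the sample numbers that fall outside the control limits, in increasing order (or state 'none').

All 12 points lie within [116.597, 117.459].

none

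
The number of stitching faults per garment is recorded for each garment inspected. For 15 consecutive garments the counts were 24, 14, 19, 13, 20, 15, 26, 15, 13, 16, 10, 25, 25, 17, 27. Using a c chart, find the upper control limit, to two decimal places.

c̄ = (24 + 14 + 19 + 13 + 20 + 15 + 26 + 15 + 13 + 16 + 10 + 25 + 25 + 17 + 27) / 15 = 279 / 15 = 18.6000
UCL = c̄ + 3√c̄ = 18.6000 + 3 × √18.6000 = 18.6000 + 3 × 4.3128 = 31.5383

31.54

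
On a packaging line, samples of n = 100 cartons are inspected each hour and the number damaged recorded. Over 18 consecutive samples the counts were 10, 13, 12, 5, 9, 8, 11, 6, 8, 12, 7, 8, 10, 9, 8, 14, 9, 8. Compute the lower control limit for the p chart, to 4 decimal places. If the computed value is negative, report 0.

0.0057

p̄ = Σdᵢ / (k·n) = 167 / (18 × 100) = 0.09278
LCL = p̄ − 3·√(p̄(1−p̄)/n) = 0.09278 − 3 × 0.02901 = 0.00574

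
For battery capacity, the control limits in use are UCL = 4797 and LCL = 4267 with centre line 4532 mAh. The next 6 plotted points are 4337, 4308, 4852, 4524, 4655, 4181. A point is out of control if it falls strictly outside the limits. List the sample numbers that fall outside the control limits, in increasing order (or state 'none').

3, 6

Compare each point to [4267, 4797]: sample 3 = 4852 > UCL; sample 6 = 4181 < LCL.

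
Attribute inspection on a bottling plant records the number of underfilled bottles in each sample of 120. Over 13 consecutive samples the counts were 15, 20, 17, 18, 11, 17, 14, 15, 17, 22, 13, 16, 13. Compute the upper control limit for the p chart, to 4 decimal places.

0.2264

p̄ = Σdᵢ / (k·n) = 208 / (13 × 120) = 0.13333
UCL = p̄ + 3·√(p̄(1−p̄)/n) = 0.13333 + 3 × √(0.13333×0.86667/120) = 0.13333 + 3 × 0.03103 = 0.22643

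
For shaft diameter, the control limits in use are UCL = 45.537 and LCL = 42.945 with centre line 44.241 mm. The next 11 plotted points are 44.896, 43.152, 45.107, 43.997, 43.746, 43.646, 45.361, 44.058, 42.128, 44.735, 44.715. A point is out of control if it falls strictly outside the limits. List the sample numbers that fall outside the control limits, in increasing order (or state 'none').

Compare each point to [42.945, 45.537]: sample 9 = 42.128 < LCL.

9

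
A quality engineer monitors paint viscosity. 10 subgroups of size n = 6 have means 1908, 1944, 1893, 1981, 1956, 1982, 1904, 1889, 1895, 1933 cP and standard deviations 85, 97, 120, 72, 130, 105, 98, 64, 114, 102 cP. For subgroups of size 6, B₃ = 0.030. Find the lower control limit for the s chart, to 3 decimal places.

s̄ = (85 + 97 + 120 + 72 + 130 + 105 + 98 + 64 + 114 + 102) / 10 = 98.7000
LCL_s = B₃·s̄ = 0.030 × 98.7000 = 2.9610

2.961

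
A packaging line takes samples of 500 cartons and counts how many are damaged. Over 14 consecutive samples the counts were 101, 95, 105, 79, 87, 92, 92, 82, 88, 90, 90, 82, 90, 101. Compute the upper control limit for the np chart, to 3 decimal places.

p̄ = Σdᵢ / (k·n) = 1274 / (14 × 500) = 0.18200
UCL = np̄ + 3·√(np̄(1−p̄)) = 91.0000 + 3 × √(91.0000×0.81800) = 91.0000 + 3 × 8.6277 = 116.8832

116.883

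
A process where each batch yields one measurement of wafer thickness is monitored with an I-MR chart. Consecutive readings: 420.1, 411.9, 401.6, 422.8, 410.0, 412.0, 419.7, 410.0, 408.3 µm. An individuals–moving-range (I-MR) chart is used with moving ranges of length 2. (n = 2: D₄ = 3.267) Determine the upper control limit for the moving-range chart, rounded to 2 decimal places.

Moving ranges: 8.2, 10.3, 21.2, 12.8, 2.0, 7.7, 9.7, 1.7; M̄R̄ = 73.6000 / 8 = 9.2000
UCL_MR = D₄·M̄R̄ = 3.267 × 9.2000 = 30.0564

30.06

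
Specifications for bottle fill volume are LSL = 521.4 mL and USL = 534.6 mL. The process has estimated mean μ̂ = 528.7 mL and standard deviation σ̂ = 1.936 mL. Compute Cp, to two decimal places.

1.14

Cp = (USL − LSL) / (6σ̂) = (534.6 − 521.4) / (6 × 1.936) = 13.2000 / 11.6160 = 1.1364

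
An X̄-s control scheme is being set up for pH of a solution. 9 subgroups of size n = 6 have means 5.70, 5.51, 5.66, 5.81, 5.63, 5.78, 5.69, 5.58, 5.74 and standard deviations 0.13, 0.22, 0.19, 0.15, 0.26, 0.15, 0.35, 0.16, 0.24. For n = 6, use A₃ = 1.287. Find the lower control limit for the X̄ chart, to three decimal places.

X̄̄ = (5.70 + 5.51 + 5.66 + 5.81 + 5.63 + 5.78 + 5.69 + 5.58 + 5.74) / 9 = 5.6778
s̄ = (0.13 + 0.22 + 0.19 + 0.15 + 0.26 + 0.15 + 0.35 + 0.16 + 0.24) / 9 = 0.2056
LCL = X̄̄ − A₃·s̄ = 5.6778 − 1.287 × 0.2056 = 5.4132

5.413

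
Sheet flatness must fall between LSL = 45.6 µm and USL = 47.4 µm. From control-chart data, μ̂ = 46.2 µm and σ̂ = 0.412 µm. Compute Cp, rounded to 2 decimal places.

0.73

Cp = (USL − LSL) / (6σ̂) = (47.4 − 45.6) / (6 × 0.412) = 1.8000 / 2.4720 = 0.7282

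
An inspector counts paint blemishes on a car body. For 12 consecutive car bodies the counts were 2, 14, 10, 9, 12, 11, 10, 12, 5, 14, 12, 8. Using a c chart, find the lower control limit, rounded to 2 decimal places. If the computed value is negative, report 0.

c̄ = (2 + 14 + 10 + 9 + 12 + 11 + 10 + 12 + 5 + 14 + 12 + 8) / 12 = 119 / 12 = 9.9167
LCL = c̄ − 3√c̄ = 9.9167 − 3 × 3.1491 = 0.4694

0.47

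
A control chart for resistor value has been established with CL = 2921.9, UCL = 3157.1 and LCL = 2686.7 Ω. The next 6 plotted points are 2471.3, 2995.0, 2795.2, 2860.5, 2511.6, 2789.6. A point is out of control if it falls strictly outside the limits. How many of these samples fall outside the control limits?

Compare each point to [2686.7, 3157.1]: sample 1 = 2471.3 < LCL; sample 5 = 2511.6 < LCL.

2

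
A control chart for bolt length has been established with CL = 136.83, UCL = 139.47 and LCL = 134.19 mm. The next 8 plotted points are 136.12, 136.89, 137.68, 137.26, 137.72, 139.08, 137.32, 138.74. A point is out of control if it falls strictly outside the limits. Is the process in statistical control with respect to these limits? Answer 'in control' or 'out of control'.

All 8 points lie within [134.19, 139.47].

in control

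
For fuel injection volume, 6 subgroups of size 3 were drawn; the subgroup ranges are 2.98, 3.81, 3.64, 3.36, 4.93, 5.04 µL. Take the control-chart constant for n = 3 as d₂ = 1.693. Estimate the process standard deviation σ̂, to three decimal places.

R̄ = (2.98 + 3.81 + 3.64 + 3.36 + 4.93 + 5.04) / 6 = 3.9600
σ̂ = R̄ / d₂ = 3.9600 / 1.693 = 2.3390

2.339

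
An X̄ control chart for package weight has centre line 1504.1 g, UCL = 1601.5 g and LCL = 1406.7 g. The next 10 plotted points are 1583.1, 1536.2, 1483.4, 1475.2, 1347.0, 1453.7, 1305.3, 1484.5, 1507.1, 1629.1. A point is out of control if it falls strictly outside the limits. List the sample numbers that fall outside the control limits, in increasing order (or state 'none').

5, 7, 10

Compare each point to [1406.7, 1601.5]: sample 5 = 1347.0 < LCL; sample 7 = 1305.3 < LCL; sample 10 = 1629.1 > UCL.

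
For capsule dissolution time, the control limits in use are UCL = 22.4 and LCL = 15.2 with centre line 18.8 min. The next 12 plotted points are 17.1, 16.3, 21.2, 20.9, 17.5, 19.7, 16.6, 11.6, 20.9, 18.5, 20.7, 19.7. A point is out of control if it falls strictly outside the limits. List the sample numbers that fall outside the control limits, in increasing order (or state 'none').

Compare each point to [15.2, 22.4]: sample 8 = 11.6 < LCL.

8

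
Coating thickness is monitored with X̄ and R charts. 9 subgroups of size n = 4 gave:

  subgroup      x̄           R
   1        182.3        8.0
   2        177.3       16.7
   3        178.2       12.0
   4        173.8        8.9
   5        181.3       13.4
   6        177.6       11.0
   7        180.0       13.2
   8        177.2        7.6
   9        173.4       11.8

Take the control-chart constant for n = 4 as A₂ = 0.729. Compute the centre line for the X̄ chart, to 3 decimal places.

X̄̄ = (182.3 + 177.3 + 178.2 + 173.8 + 181.3 + 177.6 + 180.0 + 177.2 + 173.4) / 9 = 1601.1000 / 9 = 177.9000
CL = X̄̄ = 177.9000

177.900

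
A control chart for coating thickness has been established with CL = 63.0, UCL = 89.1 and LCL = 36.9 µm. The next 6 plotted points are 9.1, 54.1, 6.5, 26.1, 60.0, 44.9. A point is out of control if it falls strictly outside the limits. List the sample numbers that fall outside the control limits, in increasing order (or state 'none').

1, 3, 4

Compare each point to [36.9, 89.1]: sample 1 = 9.1 < LCL; sample 3 = 6.5 < LCL; sample 4 = 26.1 < LCL.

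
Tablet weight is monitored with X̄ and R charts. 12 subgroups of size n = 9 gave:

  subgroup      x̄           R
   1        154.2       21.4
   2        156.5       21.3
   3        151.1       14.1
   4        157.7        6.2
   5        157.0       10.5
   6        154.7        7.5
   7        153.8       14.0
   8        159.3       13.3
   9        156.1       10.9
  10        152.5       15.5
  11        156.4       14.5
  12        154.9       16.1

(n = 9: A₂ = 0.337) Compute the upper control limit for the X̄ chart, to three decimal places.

X̄̄ = (154.2 + 156.5 + 151.1 + 157.7 + 157.0 + 154.7 + 153.8 + 159.3 + 156.1 + 152.5 + 156.4 + 154.9) / 12 = 1864.2000 / 12 = 155.3500
R̄ = (21.4 + 21.3 + 14.1 + 6.2 + 10.5 + 7.5 + 14.0 + 13.3 + 10.9 + 15.5 + 14.5 + 16.1) / 12 = 165.3000 / 12 = 13.7750
UCL = X̄̄ + A₂·R̄ = 155.3500 + 0.337 × 13.7750 = 159.9922

159.992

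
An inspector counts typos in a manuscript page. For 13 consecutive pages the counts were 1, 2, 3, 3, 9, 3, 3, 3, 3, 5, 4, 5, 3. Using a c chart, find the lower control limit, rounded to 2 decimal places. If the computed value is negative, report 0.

0.00

c̄ = (1 + 2 + 3 + 3 + 9 + 3 + 3 + 3 + 3 + 5 + 4 + 5 + 3) / 13 = 47 / 13 = 3.6154
LCL = c̄ − 3√c̄ = 3.6154 − 3 × 1.9014 = -2.0889 → 0 (cannot be negative)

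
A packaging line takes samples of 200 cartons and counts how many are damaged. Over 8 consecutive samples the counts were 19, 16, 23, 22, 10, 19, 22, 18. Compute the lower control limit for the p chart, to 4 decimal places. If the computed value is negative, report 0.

p̄ = Σdᵢ / (k·n) = 149 / (8 × 200) = 0.09312
LCL = p̄ − 3·√(p̄(1−p̄)/n) = 0.09312 − 3 × 0.02055 = 0.03148

0.0315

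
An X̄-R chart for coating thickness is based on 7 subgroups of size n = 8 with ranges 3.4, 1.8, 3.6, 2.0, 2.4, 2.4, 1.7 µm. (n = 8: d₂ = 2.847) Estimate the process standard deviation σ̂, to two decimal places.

R̄ = (3.4 + 1.8 + 3.6 + 2.0 + 2.4 + 2.4 + 1.7) / 7 = 2.4714
σ̂ = R̄ / d₂ = 2.4714 / 2.847 = 0.8681

0.87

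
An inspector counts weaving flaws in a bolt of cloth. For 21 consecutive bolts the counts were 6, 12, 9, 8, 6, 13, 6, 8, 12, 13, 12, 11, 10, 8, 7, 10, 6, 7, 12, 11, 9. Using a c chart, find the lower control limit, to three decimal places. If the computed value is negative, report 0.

c̄ = (6 + 12 + 9 + 8 + 6 + 13 + 6 + 8 + 12 + 13 + 12 + 11 + 10 + 8 + 7 + 10 + 6 + 7 + 12 + 11 + 9) / 21 = 196 / 21 = 9.3333
LCL = c̄ − 3√c̄ = 9.3333 − 3 × 3.0551 = 0.1682

0.168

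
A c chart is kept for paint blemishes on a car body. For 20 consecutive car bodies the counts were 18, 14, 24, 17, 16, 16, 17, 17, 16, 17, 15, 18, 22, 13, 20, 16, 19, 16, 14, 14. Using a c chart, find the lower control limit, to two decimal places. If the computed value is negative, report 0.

4.60

c̄ = (18 + 14 + 24 + 17 + 16 + 16 + 17 + 17 + 16 + 17 + 15 + 18 + 22 + 13 + 20 + 16 + 19 + 16 + 14 + 14) / 20 = 339 / 20 = 16.9500
LCL = c̄ − 3√c̄ = 16.9500 − 3 × 4.1170 = 4.5989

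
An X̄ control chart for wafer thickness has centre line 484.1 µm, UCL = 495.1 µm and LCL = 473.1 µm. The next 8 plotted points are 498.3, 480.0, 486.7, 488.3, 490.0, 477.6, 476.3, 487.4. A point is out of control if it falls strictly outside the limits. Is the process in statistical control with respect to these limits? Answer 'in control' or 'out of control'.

Compare each point to [473.1, 495.1]: sample 1 = 498.3 > UCL.

out of control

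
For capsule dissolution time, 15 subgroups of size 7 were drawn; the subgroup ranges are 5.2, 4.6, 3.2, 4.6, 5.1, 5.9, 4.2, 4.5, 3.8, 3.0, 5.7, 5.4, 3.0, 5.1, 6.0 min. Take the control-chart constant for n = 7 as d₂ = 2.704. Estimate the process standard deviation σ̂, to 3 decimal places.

R̄ = (5.2 + 4.6 + 3.2 + 4.6 + 5.1 + 5.9 + 4.2 + 4.5 + 3.8 + 3.0 + 5.7 + 5.4 + 3.0 + 5.1 + 6.0) / 15 = 4.6200
σ̂ = R̄ / d₂ = 4.6200 / 2.704 = 1.7086

1.709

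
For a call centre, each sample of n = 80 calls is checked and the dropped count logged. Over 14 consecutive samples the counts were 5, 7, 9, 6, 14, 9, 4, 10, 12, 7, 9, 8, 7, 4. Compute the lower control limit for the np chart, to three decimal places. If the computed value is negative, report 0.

p̄ = Σdᵢ / (k·n) = 111 / (14 × 80) = 0.09911
LCL = np̄ − 3·√(np̄(1−p̄)) = 7.9286 − 3 × 2.6726 = -0.0892 → 0 (negative, so LCL = 0)

0.000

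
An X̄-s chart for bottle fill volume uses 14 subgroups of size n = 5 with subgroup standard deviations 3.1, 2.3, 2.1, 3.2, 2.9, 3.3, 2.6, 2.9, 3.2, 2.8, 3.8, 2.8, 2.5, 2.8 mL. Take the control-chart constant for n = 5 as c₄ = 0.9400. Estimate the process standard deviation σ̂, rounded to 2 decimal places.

s̄ = (3.1 + 2.3 + 2.1 + 3.2 + 2.9 + 3.3 + 2.6 + 2.9 + 3.2 + 2.8 + 3.8 + 2.8 + 2.5 + 2.8) / 14 = 2.8786
σ̂ = s̄ / c₄ = 2.8786 / 0.9400 = 3.0623

3.06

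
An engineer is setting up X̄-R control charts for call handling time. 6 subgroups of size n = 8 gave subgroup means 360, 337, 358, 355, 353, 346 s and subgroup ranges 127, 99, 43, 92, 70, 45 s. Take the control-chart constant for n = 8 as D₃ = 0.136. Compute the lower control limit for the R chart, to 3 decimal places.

R̄ = (127 + 99 + 43 + 92 + 70 + 45) / 6 = 476.0000 / 6 = 79.3333
LCL_R = D₃·R̄ = 0.136 × 79.3333 = 10.7893

10.789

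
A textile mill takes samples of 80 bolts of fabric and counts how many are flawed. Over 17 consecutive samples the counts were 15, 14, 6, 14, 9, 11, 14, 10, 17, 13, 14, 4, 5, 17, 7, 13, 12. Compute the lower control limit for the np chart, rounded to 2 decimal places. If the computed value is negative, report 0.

2.07

p̄ = Σdᵢ / (k·n) = 195 / (17 × 80) = 0.14338
LCL = np̄ − 3·√(np̄(1−p̄)) = 11.4706 − 3 × 3.1346 = 2.0667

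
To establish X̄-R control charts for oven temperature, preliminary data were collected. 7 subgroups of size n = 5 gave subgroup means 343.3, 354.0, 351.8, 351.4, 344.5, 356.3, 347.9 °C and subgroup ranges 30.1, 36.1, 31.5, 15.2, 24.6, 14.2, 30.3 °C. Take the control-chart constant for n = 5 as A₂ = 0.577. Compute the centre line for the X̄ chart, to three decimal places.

349.886

X̄̄ = (343.3 + 354.0 + 351.8 + 351.4 + 344.5 + 356.3 + 347.9) / 7 = 2449.2000 / 7 = 349.8857
CL = X̄̄ = 349.8857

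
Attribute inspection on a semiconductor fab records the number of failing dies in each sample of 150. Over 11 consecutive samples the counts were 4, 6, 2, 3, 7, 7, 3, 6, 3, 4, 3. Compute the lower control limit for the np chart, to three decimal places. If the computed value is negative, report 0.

0.000

p̄ = Σdᵢ / (k·n) = 48 / (11 × 150) = 0.02909
LCL = np̄ − 3·√(np̄(1−p̄)) = 4.3636 − 3 × 2.0583 = -1.8113 → 0 (negative, so LCL = 0)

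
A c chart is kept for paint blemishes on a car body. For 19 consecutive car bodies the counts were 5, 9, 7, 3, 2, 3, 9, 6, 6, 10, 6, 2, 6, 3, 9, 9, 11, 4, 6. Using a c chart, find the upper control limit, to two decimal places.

13.52

c̄ = (5 + 9 + 7 + 3 + 2 + 3 + 9 + 6 + 6 + 10 + 6 + 2 + 6 + 3 + 9 + 9 + 11 + 4 + 6) / 19 = 116 / 19 = 6.1053
UCL = c̄ + 3√c̄ = 6.1053 + 3 × √6.1053 = 6.1053 + 3 × 2.4709 = 13.5179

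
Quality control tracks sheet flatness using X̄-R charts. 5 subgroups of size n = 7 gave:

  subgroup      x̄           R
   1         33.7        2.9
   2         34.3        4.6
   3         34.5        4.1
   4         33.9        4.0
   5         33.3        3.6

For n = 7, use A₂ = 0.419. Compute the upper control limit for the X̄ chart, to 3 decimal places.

X̄̄ = (33.7 + 34.3 + 34.5 + 33.9 + 33.3) / 5 = 169.7000 / 5 = 33.9400
R̄ = (2.9 + 4.6 + 4.1 + 4.0 + 3.6) / 5 = 19.2000 / 5 = 3.8400
UCL = X̄̄ + A₂·R̄ = 33.9400 + 0.419 × 3.8400 = 35.5490

35.549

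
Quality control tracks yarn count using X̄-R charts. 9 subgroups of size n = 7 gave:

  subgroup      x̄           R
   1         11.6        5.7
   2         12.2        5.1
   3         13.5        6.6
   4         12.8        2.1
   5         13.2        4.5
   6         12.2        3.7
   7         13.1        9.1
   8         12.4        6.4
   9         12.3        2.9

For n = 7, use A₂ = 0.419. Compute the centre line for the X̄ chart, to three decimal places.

12.589

X̄̄ = (11.6 + 12.2 + 13.5 + 12.8 + 13.2 + 12.2 + 13.1 + 12.4 + 12.3) / 9 = 113.3000 / 9 = 12.5889
CL = X̄̄ = 12.5889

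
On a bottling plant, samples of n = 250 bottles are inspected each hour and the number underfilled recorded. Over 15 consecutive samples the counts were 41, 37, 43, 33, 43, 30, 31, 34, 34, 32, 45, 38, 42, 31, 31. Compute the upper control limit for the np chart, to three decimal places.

53.051

p̄ = Σdᵢ / (k·n) = 545 / (15 × 250) = 0.14533
UCL = np̄ + 3·√(np̄(1−p̄)) = 36.3333 + 3 × √(36.3333×0.85467) = 36.3333 + 3 × 5.5725 = 53.0509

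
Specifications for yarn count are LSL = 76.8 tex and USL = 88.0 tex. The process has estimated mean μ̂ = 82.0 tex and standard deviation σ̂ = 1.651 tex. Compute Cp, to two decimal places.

1.13

Cp = (USL − LSL) / (6σ̂) = (88.0 − 76.8) / (6 × 1.651) = 11.2000 / 9.9060 = 1.1306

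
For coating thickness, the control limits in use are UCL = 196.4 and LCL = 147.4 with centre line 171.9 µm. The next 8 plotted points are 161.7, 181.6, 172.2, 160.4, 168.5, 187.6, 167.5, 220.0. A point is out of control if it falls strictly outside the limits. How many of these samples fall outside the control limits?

Compare each point to [147.4, 196.4]: sample 8 = 220.0 > UCL.

1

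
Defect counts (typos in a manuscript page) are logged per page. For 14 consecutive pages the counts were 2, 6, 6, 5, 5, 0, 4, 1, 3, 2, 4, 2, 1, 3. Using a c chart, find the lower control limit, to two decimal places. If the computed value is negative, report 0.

c̄ = (2 + 6 + 6 + 5 + 5 + 0 + 4 + 1 + 3 + 2 + 4 + 2 + 1 + 3) / 14 = 44 / 14 = 3.1429
LCL = c̄ − 3√c̄ = 3.1429 − 3 × 1.7728 = -2.1756 → 0 (cannot be negative)

0.00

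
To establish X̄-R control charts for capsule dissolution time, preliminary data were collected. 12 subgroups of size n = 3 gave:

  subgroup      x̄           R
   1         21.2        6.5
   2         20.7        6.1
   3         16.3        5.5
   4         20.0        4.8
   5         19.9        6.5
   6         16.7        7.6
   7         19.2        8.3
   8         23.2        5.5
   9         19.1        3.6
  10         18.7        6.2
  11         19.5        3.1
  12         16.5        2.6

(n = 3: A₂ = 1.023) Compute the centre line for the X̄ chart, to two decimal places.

X̄̄ = (21.2 + 20.7 + 16.3 + 20.0 + 19.9 + 16.7 + 19.2 + 23.2 + 19.1 + 18.7 + 19.5 + 16.5) / 12 = 231.0000 / 12 = 19.2500
CL = X̄̄ = 19.2500

19.25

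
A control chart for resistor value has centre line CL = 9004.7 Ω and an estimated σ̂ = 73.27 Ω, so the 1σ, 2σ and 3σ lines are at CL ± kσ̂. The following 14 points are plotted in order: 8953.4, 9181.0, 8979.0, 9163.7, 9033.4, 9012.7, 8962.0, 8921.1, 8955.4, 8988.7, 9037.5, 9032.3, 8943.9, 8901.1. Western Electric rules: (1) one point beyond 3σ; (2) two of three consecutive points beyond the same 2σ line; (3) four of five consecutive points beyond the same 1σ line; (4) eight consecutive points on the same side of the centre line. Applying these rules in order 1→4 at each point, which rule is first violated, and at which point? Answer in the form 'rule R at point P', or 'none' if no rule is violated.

rule 2 at point 4

Zone of each point (C = within 1σ̂, B = 1σ̂–2σ̂, A = 2σ̂–3σ̂, * = beyond 3σ̂; sign = side of CL): 1:-C, 2:+A, 3:-C, 4:+A, 5:+C, 6:+C, 7:-C, 8:-B, 9:-C, 10:-C, 11:+C, 12:+C, 13:-C, 14:-B
Rule 2 (two of three consecutive points beyond the same 2σ limit) is satisfied at point 4.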